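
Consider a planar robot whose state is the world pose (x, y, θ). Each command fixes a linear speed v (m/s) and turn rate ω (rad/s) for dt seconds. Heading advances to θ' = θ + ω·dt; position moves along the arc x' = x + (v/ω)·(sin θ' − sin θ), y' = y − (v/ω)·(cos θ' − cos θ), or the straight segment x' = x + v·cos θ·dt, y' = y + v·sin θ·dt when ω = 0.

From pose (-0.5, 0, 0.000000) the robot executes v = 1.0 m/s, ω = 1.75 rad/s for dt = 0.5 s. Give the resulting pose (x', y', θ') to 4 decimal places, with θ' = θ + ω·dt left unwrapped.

(-0.0614, 0.2051, 0.8750)

θ' = 0.0000 + 1.75·0.5 = 0.8750
R = v/ω = 1.0/1.75 = 0.5714
x' = -0.5 + 0.5714·(sin 0.8750 − sin 0.0000) = -0.0614
y' = 0 − 0.5714·(cos 0.8750 − cos 0.0000) = 0.2051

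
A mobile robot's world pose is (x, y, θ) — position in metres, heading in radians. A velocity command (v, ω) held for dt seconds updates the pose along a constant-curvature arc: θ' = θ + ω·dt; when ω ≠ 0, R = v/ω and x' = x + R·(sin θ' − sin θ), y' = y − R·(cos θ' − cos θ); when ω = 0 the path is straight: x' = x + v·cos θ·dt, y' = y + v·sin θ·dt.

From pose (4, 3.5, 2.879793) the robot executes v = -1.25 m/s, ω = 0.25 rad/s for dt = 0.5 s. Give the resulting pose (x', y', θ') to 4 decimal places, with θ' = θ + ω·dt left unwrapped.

θ' = 2.8798 + 0.25·0.5 = 3.0048
R = v/ω = -1.25/0.25 = -5.0000
x' = 4 + -5.0000·(sin 3.0048 − sin 2.8798) = 4.6122
y' = 3.5 − -5.0000·(cos 3.0048 − cos 2.8798) = 3.3763

(4.6122, 3.3763, 3.0048)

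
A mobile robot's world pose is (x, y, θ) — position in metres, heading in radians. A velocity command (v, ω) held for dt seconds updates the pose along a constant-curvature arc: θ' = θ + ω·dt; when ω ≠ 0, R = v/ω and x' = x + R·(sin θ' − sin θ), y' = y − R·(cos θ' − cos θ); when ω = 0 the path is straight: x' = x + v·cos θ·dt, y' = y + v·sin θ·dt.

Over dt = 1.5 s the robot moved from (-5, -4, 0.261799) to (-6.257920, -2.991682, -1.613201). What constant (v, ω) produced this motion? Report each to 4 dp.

v = -1.2500, ω = -1.2500

Δθ = -1.613201 − 0.261799 = -1.875000
ω = Δθ/dt = -1.875000/1.5 = -1.2500
R = Δx/(sin θ' − sin θ) = 1.0000
v = R·ω = 1.0000·-1.2500 = -1.2500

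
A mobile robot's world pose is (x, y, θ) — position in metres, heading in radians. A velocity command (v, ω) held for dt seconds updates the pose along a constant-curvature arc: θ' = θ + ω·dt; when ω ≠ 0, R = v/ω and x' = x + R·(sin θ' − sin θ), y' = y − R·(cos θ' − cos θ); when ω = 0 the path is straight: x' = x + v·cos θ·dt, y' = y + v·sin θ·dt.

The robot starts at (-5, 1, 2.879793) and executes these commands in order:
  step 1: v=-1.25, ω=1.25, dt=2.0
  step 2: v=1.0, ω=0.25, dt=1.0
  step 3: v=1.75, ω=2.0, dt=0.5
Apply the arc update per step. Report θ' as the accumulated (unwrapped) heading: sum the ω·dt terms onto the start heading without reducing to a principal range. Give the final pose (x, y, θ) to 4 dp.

step 1: θ'=5.3798 (R=-1.0000) → pose (-3.9557, 2.5849, 5.3798)
step 2: θ'=5.6298 (R=4.0000) → pose (-3.2456, 1.8846, 5.6298)
step 3: θ'=6.6298 (R=0.8750) → pose (-2.4164, 1.7564, 6.6298)

(-2.4164, 1.7564, 6.6298)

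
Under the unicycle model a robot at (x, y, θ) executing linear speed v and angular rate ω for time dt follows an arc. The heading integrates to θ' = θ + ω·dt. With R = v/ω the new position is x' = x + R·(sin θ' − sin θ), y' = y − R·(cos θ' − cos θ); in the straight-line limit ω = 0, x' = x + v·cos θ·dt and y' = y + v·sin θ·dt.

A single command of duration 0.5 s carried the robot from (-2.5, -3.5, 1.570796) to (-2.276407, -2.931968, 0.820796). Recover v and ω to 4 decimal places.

Δθ = 0.820796 − 1.570796 = -0.750000
ω = Δθ/dt = -0.750000/0.5 = -1.5000
R = −Δy/(cos θ' − cos θ) = -0.8333
v = R·ω = -0.8333·-1.5000 = 1.2500

v = 1.2500, ω = -1.5000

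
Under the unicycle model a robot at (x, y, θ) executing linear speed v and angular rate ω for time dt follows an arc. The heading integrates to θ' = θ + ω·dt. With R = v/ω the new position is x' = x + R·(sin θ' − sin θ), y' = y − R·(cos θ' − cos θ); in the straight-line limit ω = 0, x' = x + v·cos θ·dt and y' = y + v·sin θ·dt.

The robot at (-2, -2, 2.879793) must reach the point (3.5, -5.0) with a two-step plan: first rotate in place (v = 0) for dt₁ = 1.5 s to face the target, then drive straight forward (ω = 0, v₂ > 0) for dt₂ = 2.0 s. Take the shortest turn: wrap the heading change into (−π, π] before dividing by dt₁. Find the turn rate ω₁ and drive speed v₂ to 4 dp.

ω₁ = 1.9360, v₂ = 3.1325

heading to target = atan2(-5−-2, 3.5−-2) = -0.4993
Δθ = wrap(-0.4993 − 2.8798) = 2.9040; ω₁ = Δθ/dt₁ = 1.9360
distance = √((3.5−-2)² + (-5−-2)²) = 6.2650; v₂ = distance/dt₂ = 3.1325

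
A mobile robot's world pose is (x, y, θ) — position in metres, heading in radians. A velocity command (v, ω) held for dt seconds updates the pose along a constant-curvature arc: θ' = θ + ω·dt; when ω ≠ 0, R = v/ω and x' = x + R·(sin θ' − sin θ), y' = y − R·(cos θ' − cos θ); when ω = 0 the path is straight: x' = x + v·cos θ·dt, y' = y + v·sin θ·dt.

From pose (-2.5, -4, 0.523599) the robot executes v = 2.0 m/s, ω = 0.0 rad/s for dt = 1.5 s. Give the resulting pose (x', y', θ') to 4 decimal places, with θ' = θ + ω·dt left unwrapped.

(0.0981, -2.5000, 0.5236)

θ' = 0.5236 + 0.0·1.5 = 0.5236
ω = 0 → straight: x' = -2.5 + 2.0·cos(0.5236)·1.5 = 0.0981
y' = -4 + 2.0·sin(0.5236)·1.5 = -2.5000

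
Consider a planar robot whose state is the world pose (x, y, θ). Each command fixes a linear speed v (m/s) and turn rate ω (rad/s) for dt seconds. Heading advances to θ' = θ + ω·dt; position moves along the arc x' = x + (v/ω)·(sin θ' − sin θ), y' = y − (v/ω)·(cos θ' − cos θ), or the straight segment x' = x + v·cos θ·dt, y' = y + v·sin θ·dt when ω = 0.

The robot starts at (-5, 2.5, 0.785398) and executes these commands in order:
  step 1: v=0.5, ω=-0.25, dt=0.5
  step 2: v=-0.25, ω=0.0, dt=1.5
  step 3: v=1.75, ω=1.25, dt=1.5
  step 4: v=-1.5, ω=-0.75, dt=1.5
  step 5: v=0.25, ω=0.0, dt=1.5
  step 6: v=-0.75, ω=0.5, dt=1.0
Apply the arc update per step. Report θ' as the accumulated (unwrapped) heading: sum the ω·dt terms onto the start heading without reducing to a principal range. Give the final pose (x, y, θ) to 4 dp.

(-4.2088, 2.3593, 1.9104)

step 1: θ'=0.6604 (R=-2.0000) → pose (-4.8126, 2.6653, 0.6604)
step 2: θ'=0.6604 (straight) → pose (-5.1088, 2.4352, 0.6604)
step 3: θ'=2.5354 (R=1.4000) → pose (-5.1700, 4.6914, 2.5354)
step 4: θ'=1.4104 (R=2.0000) → pose (-4.3351, 2.7284, 1.4104)
step 5: θ'=1.4104 (straight) → pose (-4.2752, 3.0986, 1.4104)
step 6: θ'=1.9104 (R=-1.5000) → pose (-4.2088, 2.3593, 1.9104)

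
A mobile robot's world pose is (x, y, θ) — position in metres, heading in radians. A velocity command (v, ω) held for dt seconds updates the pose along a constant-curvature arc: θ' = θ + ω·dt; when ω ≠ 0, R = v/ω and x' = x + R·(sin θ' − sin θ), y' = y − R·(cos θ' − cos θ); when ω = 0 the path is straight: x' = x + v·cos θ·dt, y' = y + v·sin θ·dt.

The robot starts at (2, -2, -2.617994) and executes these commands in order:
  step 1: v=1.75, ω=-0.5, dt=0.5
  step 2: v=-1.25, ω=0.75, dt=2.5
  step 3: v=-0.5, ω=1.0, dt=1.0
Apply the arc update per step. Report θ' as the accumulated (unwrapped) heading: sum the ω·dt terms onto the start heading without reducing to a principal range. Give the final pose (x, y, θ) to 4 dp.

(1.7191, 0.4031, 0.0070)

step 1: θ'=-2.8680 (R=-3.5000) → pose (1.1957, -2.3387, -2.8680)
step 2: θ'=-0.9930 (R=-1.6667) → pose (2.1415, 0.1763, -0.9930)
step 3: θ'=0.0070 (R=-0.5000) → pose (1.7191, 0.4031, 0.0070)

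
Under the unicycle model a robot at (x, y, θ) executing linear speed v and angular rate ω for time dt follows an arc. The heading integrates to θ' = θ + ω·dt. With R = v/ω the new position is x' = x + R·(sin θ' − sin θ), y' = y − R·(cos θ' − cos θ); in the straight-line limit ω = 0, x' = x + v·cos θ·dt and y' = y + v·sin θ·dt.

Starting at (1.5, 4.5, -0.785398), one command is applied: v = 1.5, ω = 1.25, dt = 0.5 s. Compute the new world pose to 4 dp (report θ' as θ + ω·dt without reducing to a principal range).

θ' = -0.7854 + 1.25·0.5 = -0.1604
R = v/ω = 1.5/1.25 = 1.2000
x' = 1.5 + 1.2000·(sin -0.1604 − sin -0.7854) = 2.1569
y' = 4.5 − 1.2000·(cos -0.1604 − cos -0.7854) = 4.1639

(2.1569, 4.1639, -0.1604)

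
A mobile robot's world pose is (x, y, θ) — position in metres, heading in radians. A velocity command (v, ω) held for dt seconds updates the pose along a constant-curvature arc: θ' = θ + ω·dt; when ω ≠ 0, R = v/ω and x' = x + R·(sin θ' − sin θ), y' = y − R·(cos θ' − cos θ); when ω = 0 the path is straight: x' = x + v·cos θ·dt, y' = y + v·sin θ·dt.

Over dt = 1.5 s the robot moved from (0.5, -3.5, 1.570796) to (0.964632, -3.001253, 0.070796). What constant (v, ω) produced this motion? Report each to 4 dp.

v = 0.5000, ω = -1.0000

Δθ = 0.070796 − 1.570796 = -1.500000
ω = Δθ/dt = -1.500000/1.5 = -1.0000
R = −Δy/(cos θ' − cos θ) = -0.5000
v = R·ω = -0.5000·-1.0000 = 0.5000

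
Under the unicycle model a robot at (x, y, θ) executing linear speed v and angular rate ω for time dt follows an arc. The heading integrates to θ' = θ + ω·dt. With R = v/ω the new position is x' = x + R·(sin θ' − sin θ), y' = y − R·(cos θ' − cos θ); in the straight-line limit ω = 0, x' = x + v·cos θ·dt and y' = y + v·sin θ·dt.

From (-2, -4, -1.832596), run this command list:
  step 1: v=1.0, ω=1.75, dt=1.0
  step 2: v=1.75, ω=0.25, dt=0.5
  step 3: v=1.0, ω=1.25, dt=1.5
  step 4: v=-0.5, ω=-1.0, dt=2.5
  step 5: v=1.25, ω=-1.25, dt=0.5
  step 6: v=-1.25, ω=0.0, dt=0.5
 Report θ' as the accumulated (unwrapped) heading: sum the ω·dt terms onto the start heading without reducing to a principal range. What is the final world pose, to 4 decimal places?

step 1: θ'=-0.0826 (R=0.5714) → pose (-1.4952, -4.7174, -0.0826)
step 2: θ'=0.0424 (R=7.0000) → pose (-0.6209, -4.7349, 0.0424)
step 3: θ'=1.9174 (R=0.8000) → pose (0.0976, -3.6639, 1.9174)
step 4: θ'=-0.5826 (R=0.5000) → pose (-0.6478, -4.2513, -0.5826)
step 5: θ'=-1.2076 (R=-1.0000) → pose (-0.2632, -4.7310, -1.2076)
step 6: θ'=-1.2076 (straight) → pose (-0.4853, -4.1468, -1.2076)

(-0.4853, -4.1468, -1.2076)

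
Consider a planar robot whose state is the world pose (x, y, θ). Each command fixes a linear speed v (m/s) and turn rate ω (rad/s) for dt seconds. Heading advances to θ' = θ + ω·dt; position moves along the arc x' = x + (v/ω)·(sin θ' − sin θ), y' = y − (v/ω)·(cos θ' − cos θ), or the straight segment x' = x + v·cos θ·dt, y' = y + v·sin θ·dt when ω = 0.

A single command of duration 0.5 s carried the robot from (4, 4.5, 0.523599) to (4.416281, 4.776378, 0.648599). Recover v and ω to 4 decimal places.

v = 1.0000, ω = 0.2500

Δθ = 0.648599 − 0.523599 = 0.125000
ω = Δθ/dt = 0.125000/0.5 = 0.2500
R = Δx/(sin θ' − sin θ) = 4.0000
v = R·ω = 4.0000·0.2500 = 1.0000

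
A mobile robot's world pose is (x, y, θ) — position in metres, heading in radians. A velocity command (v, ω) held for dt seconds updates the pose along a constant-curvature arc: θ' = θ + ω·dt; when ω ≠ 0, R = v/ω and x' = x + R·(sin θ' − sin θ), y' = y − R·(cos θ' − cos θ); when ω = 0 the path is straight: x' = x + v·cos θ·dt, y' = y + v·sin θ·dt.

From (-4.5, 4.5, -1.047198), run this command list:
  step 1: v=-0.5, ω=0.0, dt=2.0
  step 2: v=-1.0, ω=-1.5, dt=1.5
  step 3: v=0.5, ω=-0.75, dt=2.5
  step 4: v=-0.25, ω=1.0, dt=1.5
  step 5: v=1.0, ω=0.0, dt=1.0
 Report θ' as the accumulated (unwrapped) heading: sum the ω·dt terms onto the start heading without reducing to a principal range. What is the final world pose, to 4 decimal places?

(-5.5784, 7.4919, -3.6722)

step 1: θ'=-1.0472 (straight) → pose (-5.0000, 5.3660, -1.0472)
step 2: θ'=-3.2972 (R=0.6667) → pose (-4.3193, 6.3580, -3.2972)
step 3: θ'=-5.1722 (R=-0.6667) → pose (-4.8134, 7.3124, -5.1722)
step 4: θ'=-3.6722 (R=-0.2500) → pose (-4.7159, 6.9859, -3.6722)
step 5: θ'=-3.6722 (straight) → pose (-5.5784, 7.4919, -3.6722)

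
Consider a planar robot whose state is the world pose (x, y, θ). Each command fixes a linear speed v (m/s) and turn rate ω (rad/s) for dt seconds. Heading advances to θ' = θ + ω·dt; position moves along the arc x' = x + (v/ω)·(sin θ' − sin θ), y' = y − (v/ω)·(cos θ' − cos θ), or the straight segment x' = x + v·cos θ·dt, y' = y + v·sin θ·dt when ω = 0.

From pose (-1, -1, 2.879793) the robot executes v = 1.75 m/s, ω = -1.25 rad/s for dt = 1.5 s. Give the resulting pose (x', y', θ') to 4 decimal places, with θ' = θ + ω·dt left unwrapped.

(-1.8193, 1.1031, 1.0048)

θ' = 2.8798 + -1.25·1.5 = 1.0048
R = v/ω = 1.75/-1.25 = -1.4000
x' = -1 + -1.4000·(sin 1.0048 − sin 2.8798) = -1.8193
y' = -1 − -1.4000·(cos 1.0048 − cos 2.8798) = 1.1031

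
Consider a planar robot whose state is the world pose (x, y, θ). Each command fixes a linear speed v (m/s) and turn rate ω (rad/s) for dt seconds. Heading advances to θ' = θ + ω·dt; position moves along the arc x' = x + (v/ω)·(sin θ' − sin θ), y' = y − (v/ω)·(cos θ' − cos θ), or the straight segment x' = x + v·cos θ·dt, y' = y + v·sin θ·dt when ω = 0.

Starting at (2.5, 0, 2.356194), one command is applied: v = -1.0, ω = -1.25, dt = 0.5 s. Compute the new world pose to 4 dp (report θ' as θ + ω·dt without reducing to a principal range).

(2.7240, -0.4379, 1.7312)

θ' = 2.3562 + -1.25·0.5 = 1.7312
R = v/ω = -1.0/-1.25 = 0.8000
x' = 2.5 + 0.8000·(sin 1.7312 − sin 2.3562) = 2.7240
y' = 0 − 0.8000·(cos 1.7312 − cos 2.3562) = -0.4379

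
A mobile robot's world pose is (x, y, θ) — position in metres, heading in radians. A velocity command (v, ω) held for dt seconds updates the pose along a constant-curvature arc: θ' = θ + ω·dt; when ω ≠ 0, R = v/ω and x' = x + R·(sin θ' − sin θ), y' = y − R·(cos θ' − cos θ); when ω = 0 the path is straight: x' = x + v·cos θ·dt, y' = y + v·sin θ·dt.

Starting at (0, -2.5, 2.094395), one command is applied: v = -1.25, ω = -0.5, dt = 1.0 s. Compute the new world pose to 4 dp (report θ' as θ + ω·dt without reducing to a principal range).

(0.3342, -3.6910, 1.5944)

θ' = 2.0944 + -0.5·1.0 = 1.5944
R = v/ω = -1.25/-0.5 = 2.5000
x' = 0 + 2.5000·(sin 1.5944 − sin 2.0944) = 0.3342
y' = -2.5 − 2.5000·(cos 1.5944 − cos 2.0944) = -3.6910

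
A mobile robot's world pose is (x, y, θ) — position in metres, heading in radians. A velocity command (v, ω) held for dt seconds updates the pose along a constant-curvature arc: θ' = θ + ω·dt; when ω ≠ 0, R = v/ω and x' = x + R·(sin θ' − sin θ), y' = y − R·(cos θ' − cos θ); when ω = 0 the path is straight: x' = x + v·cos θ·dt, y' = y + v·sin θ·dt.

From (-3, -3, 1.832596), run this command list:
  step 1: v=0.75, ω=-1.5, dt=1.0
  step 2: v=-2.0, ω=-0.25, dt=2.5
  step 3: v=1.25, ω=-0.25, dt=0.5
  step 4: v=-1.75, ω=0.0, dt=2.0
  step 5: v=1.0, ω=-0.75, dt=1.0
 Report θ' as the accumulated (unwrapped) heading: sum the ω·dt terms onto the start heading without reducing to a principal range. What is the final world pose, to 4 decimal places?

(-9.5264, -1.9905, -1.1674)

step 1: θ'=0.3326 (R=-0.5000) → pose (-2.6803, -2.3980, 0.3326)
step 2: θ'=-0.2924 (R=8.0000) → pose (-7.5983, -2.4968, -0.2924)
step 3: θ'=-0.4174 (R=-5.0000) → pose (-7.0126, -2.7139, -0.4174)
step 4: θ'=-0.4174 (straight) → pose (-10.2121, -1.2950, -0.4174)
step 5: θ'=-1.1674 (R=-1.3333) → pose (-9.5264, -1.9905, -1.1674)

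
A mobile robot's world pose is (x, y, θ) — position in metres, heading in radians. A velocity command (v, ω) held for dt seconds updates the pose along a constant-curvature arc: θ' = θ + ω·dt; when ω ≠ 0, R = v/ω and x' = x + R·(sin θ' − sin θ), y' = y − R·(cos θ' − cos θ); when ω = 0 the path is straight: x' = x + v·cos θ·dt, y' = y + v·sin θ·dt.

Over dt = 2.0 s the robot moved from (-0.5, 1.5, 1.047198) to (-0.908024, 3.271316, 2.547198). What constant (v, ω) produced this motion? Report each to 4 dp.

v = 1.0000, ω = 0.7500

Δθ = 2.547198 − 1.047198 = 1.500000
ω = Δθ/dt = 1.500000/2.0 = 0.7500
R = −Δy/(cos θ' − cos θ) = 1.3333
v = R·ω = 1.3333·0.7500 = 1.0000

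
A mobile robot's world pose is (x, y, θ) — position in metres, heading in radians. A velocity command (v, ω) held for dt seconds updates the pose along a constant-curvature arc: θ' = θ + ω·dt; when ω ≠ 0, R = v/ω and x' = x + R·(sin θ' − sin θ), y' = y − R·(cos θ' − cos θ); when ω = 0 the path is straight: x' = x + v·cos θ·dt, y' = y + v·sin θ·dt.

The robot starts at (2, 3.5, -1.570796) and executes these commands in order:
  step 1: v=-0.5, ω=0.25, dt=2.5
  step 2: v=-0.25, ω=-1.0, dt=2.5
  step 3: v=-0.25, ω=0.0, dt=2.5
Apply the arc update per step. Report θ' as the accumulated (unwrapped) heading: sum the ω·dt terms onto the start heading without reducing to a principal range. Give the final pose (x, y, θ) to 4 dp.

step 1: θ'=-0.9458 (R=-2.0000) → pose (1.6219, 4.6702, -0.9458)
step 2: θ'=-3.4458 (R=0.2500) → pose (1.8995, 5.0550, -3.4458)
step 3: θ'=-3.4458 (straight) → pose (2.4959, 4.8678, -3.4458)

(2.4959, 4.8678, -3.4458)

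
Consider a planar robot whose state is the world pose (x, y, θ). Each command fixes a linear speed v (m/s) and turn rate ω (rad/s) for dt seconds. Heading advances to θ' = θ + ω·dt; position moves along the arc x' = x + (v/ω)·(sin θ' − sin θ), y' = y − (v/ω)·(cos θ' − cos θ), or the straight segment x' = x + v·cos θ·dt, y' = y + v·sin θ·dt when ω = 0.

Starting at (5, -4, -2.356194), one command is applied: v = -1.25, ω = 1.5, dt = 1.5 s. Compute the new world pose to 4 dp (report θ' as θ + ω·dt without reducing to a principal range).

(4.4991, -2.5821, -0.1062)

θ' = -2.3562 + 1.5·1.5 = -0.1062
R = v/ω = -1.25/1.5 = -0.8333
x' = 5 + -0.8333·(sin -0.1062 − sin -2.3562) = 4.4991
y' = -4 − -0.8333·(cos -0.1062 − cos -2.3562) = -2.5821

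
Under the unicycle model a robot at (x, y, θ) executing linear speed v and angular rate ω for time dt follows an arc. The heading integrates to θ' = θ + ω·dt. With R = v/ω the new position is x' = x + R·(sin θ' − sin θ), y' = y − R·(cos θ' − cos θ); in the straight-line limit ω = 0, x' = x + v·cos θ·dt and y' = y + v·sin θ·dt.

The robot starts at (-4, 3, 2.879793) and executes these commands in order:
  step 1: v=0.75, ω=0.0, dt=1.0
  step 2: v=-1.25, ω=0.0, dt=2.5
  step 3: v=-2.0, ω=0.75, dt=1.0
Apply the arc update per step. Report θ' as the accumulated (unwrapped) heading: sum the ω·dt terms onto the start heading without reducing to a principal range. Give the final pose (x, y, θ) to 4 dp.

(0.2350, 2.6060, 3.6298)

step 1: θ'=2.8798 (straight) → pose (-4.7244, 3.1941, 2.8798)
step 2: θ'=2.8798 (straight) → pose (-1.7059, 2.3853, 2.8798)
step 3: θ'=3.6298 (R=-2.6667) → pose (0.2350, 2.6060, 3.6298)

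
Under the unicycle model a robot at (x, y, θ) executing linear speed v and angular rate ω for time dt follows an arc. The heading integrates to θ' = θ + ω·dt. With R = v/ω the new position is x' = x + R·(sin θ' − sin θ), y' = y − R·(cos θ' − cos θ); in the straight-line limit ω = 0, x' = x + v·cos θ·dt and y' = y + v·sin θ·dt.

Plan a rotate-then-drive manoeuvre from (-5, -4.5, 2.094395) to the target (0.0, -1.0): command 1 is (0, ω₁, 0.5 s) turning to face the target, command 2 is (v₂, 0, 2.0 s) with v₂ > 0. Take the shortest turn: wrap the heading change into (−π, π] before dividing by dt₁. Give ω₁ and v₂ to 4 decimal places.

ω₁ = -2.9673, v₂ = 3.0516

heading to target = atan2(-1−-4.5, 0−-5) = 0.6107
Δθ = wrap(0.6107 − 2.0944) = -1.4837; ω₁ = Δθ/dt₁ = -2.9673
distance = √((0−-5)² + (-1−-4.5)²) = 6.1033; v₂ = distance/dt₂ = 3.0516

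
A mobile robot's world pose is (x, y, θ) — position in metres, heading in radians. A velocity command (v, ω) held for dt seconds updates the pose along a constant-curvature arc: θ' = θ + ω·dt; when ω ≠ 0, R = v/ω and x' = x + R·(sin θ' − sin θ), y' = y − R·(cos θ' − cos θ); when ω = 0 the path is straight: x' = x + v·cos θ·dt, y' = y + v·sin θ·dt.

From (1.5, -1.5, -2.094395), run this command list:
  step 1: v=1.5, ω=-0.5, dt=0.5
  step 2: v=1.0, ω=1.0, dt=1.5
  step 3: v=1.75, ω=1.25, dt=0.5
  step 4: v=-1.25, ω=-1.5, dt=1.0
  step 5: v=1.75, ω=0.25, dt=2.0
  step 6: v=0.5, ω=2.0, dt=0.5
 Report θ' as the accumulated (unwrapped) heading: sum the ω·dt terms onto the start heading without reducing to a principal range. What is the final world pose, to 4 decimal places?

step 1: θ'=-2.3444 (R=-3.0000) → pose (1.0481, -2.0961, -2.3444)
step 2: θ'=-0.8444 (R=1.0000) → pose (1.0160, -3.4590, -0.8444)
step 3: θ'=-0.2194 (R=1.4000) → pose (1.7579, -3.8956, -0.2194)
step 4: θ'=-1.7194 (R=0.8333) → pose (1.1151, -2.9589, -1.7194)
step 5: θ'=-1.2194 (R=7.0000) → pose (1.4657, -6.4048, -1.2194)
step 6: θ'=-0.2194 (R=0.2500) → pose (1.6460, -6.5627, -0.2194)

(1.6460, -6.5627, -0.2194)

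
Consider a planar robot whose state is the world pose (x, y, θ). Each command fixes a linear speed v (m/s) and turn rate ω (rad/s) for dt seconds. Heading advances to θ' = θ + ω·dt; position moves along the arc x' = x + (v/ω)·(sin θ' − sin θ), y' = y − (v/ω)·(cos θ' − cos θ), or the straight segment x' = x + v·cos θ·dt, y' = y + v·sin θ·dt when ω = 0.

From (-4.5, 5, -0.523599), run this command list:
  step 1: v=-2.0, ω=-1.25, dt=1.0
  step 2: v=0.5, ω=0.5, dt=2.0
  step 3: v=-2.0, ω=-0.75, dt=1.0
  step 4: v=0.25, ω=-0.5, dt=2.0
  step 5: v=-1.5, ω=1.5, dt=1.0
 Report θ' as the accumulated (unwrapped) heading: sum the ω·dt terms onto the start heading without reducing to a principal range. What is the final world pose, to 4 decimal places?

step 1: θ'=-1.7736 (R=1.6000) → pose (-5.2672, 6.7079, -1.7736)
step 2: θ'=-0.7736 (R=1.0000) → pose (-4.9864, 5.7911, -0.7736)
step 3: θ'=-1.5236 (R=2.6667) → pose (-5.7869, 7.5730, -1.5236)
step 4: θ'=-2.5236 (R=-0.5000) → pose (-5.9966, 7.1419, -2.5236)
step 5: θ'=-1.0236 (R=-1.0000) → pose (-5.7220, 8.4772, -1.0236)

(-5.7220, 8.4772, -1.0236)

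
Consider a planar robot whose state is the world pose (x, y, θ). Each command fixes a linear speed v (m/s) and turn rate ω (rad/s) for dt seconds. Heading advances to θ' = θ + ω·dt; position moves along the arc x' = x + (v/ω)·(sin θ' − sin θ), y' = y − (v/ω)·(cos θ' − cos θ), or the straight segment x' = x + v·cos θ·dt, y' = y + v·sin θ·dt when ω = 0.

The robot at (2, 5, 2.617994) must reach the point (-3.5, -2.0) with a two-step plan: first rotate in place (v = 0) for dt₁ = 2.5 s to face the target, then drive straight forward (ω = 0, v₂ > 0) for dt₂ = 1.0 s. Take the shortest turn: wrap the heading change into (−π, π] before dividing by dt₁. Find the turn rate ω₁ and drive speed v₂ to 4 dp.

heading to target = atan2(-2−5, -3.5−2) = -2.2368
Δθ = wrap(-2.2368 − 2.6180) = 1.4284; ω₁ = Δθ/dt₁ = 0.5714
distance = √((-3.5−2)² + (-2−5)²) = 8.9022; v₂ = distance/dt₂ = 8.9022

ω₁ = 0.5714, v₂ = 8.9022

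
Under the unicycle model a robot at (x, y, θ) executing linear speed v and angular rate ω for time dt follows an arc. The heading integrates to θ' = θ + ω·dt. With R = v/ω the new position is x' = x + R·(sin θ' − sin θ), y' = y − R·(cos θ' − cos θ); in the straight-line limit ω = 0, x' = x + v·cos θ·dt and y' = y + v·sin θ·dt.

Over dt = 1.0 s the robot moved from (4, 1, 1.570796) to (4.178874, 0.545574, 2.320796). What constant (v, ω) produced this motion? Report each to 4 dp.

v = -0.5000, ω = 0.7500

Δθ = 2.320796 − 1.570796 = 0.750000
ω = Δθ/dt = 0.750000/1.0 = 0.7500
R = −Δy/(cos θ' − cos θ) = -0.6667
v = R·ω = -0.6667·0.7500 = -0.5000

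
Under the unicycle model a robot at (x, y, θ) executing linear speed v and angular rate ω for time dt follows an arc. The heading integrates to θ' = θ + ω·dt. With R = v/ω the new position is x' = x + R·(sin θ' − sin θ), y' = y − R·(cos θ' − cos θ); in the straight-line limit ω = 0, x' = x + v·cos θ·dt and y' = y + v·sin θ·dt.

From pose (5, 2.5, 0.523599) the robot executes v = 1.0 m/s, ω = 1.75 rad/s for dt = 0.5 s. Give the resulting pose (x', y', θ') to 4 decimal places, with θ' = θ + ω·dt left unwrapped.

θ' = 0.5236 + 1.75·0.5 = 1.3986
R = v/ω = 1.0/1.75 = 0.5714
x' = 5 + 0.5714·(sin 1.3986 − sin 0.5236) = 5.2773
y' = 2.5 − 0.5714·(cos 1.3986 − cos 0.5236) = 2.8970

(5.2773, 2.8970, 1.3986)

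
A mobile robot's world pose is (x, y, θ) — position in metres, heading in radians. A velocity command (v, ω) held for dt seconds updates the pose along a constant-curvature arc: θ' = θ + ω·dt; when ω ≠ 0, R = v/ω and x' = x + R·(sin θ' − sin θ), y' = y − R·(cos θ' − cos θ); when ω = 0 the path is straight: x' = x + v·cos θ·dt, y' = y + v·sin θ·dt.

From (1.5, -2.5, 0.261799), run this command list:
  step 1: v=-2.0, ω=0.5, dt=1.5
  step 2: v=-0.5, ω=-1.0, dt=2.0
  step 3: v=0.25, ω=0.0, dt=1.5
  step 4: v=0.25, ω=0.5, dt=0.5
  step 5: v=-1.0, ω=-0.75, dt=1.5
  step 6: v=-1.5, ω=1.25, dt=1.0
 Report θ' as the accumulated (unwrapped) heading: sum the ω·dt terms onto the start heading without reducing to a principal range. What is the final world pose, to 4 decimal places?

(-2.2479, -1.9623, -0.6132)

step 1: θ'=1.0118 (R=-4.0000) → pose (-0.8559, -4.2424, 1.0118)
step 2: θ'=-0.9882 (R=0.5000) → pose (-1.6973, -4.2523, -0.9882)
step 3: θ'=-0.9882 (straight) → pose (-1.4910, -4.5654, -0.9882)
step 4: θ'=-0.7382 (R=0.5000) → pose (-1.4099, -4.6602, -0.7382)
step 5: θ'=-1.8632 (R=1.3333) → pose (-1.7894, -3.2896, -1.8632)
step 6: θ'=-0.6132 (R=-1.2000) → pose (-2.2479, -1.9623, -0.6132)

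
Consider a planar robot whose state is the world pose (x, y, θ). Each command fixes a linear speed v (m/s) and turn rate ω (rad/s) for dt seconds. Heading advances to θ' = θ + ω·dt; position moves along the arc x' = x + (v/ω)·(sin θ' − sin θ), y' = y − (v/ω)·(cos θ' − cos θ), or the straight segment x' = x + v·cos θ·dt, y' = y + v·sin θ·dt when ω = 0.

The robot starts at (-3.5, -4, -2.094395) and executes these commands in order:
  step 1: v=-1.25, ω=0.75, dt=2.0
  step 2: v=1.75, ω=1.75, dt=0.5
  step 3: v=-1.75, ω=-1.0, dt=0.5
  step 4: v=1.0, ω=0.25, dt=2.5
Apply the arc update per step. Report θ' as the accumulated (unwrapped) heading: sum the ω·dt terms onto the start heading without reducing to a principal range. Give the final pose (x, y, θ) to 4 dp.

(-1.5897, -1.7161, 0.4056)

step 1: θ'=-0.5944 (R=-1.6667) → pose (-4.0100, -1.7859, -0.5944)
step 2: θ'=0.2806 (R=1.0000) → pose (-3.1731, -1.9183, 0.2806)
step 3: θ'=-0.2194 (R=1.7500) → pose (-4.0386, -1.9448, -0.2194)
step 4: θ'=0.4056 (R=4.0000) → pose (-1.5897, -1.7161, 0.4056)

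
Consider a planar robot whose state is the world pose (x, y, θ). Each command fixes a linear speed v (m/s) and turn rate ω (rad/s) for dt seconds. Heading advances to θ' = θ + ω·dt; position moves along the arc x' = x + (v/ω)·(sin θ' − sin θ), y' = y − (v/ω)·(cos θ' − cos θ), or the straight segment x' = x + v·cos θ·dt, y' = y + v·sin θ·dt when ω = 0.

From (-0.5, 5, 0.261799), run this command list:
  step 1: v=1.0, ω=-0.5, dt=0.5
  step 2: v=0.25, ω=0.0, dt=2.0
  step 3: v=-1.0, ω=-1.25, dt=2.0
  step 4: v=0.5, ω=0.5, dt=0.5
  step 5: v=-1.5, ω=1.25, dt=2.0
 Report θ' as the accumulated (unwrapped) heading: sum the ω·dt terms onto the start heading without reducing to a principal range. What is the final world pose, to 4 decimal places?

step 1: θ'=0.0118 (R=-2.0000) → pose (-0.0060, 5.0680, 0.0118)
step 2: θ'=0.0118 (straight) → pose (0.4940, 5.0739, 0.0118)
step 3: θ'=-2.4882 (R=0.8000) → pose (-0.0017, 6.5091, -2.4882)
step 4: θ'=-2.2382 (R=1.0000) → pose (-0.1793, 6.3340, -2.2382)
step 5: θ'=0.2618 (R=-1.2000) → pose (-1.4324, 8.2358, 0.2618)

(-1.4324, 8.2358, 0.2618)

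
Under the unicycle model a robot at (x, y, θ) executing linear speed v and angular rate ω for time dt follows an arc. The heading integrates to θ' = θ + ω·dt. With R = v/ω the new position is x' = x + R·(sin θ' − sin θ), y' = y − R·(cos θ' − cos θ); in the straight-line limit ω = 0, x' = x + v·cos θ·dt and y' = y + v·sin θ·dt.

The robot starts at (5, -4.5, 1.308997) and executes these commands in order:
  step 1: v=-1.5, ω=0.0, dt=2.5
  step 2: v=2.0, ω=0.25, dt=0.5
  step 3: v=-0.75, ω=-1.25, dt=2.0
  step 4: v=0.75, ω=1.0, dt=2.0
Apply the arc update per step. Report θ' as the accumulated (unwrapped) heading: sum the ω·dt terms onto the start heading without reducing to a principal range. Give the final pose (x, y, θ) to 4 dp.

(4.3672, -7.4343, 0.9340)

step 1: θ'=1.3090 (straight) → pose (4.0294, -8.1222, 1.3090)
step 2: θ'=1.4340 (R=8.0000) → pose (4.2273, -7.1427, 1.4340)
step 3: θ'=-1.0660 (R=0.6000) → pose (3.1077, -7.3510, -1.0660)
step 4: θ'=0.9340 (R=0.7500) → pose (4.3672, -7.4343, 0.9340)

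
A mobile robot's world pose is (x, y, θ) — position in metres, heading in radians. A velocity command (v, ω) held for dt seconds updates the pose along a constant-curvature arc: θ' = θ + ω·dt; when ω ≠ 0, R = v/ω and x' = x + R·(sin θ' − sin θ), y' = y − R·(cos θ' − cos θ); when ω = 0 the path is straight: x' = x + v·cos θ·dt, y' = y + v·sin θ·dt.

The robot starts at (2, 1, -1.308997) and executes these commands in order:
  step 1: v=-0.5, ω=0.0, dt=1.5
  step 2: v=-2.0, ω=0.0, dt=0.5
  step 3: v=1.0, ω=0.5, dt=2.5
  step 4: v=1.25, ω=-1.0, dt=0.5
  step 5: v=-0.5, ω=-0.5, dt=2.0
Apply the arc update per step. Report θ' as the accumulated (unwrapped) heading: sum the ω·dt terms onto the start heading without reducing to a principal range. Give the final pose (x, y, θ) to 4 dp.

step 1: θ'=-1.3090 (straight) → pose (1.8059, 1.7244, -1.3090)
step 2: θ'=-1.3090 (straight) → pose (1.5471, 2.6904, -1.3090)
step 3: θ'=-0.0590 (R=2.0000) → pose (3.3610, 1.2115, -0.0590)
step 4: θ'=-0.5590 (R=-1.2500) → pose (3.9502, 1.0234, -0.5590)
step 5: θ'=-1.5590 (R=1.0000) → pose (3.4806, 1.8594, -1.5590)

(3.4806, 1.8594, -1.5590)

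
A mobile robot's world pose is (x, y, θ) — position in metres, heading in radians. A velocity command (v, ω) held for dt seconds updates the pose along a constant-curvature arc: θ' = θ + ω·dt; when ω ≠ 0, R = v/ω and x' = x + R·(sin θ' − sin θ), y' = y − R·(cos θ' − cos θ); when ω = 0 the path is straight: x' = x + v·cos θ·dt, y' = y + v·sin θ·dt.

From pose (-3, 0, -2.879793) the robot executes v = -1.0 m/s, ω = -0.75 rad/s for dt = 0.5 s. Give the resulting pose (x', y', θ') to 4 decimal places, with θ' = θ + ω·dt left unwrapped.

θ' = -2.8798 + -0.75·0.5 = -3.2548
R = v/ω = -1.0/-0.75 = 1.3333
x' = -3 + 1.3333·(sin -3.2548 − sin -2.8798) = -2.5043
y' = 0 − 1.3333·(cos -3.2548 − cos -2.8798) = 0.0369

(-2.5043, 0.0369, -3.2548)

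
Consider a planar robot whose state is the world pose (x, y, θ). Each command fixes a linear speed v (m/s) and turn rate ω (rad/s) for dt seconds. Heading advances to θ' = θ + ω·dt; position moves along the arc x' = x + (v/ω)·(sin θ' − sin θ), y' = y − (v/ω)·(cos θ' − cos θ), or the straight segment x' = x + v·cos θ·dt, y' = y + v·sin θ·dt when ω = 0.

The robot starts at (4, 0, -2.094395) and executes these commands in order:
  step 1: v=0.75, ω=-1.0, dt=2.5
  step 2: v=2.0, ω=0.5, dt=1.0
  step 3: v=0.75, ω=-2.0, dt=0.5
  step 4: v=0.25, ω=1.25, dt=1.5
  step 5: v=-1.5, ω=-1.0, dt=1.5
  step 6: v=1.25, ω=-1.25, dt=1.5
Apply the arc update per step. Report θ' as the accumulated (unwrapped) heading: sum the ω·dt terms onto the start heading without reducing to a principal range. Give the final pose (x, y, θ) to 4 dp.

(4.3709, 2.2034, -6.5944)

step 1: θ'=-4.5944 (R=-0.7500) → pose (2.6057, 0.2867, -4.5944)
step 2: θ'=-4.0944 (R=4.0000) → pose (1.8937, 2.1334, -4.0944)
step 3: θ'=-5.0944 (R=-0.3750) → pose (1.8513, 2.4905, -5.0944)
step 4: θ'=-3.2194 (R=0.2000) → pose (1.6813, 2.7645, -3.2194)
step 5: θ'=-4.7194 (R=1.5000) → pose (3.0647, 1.2585, -4.7194)
step 6: θ'=-6.5944 (R=-1.0000) → pose (4.3709, 2.2034, -6.5944)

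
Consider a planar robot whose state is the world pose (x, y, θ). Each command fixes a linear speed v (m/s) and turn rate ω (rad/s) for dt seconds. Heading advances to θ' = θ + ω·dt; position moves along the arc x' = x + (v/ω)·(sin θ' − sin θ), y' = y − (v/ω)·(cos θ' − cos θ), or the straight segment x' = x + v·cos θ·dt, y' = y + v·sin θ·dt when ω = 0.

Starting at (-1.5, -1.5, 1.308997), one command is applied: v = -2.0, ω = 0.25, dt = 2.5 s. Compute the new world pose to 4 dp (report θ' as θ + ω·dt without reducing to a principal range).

(-1.2507, -6.4127, 1.9340)

θ' = 1.3090 + 0.25·2.5 = 1.9340
R = v/ω = -2.0/0.25 = -8.0000
x' = -1.5 + -8.0000·(sin 1.9340 − sin 1.3090) = -1.2507
y' = -1.5 − -8.0000·(cos 1.9340 − cos 1.3090) = -6.4127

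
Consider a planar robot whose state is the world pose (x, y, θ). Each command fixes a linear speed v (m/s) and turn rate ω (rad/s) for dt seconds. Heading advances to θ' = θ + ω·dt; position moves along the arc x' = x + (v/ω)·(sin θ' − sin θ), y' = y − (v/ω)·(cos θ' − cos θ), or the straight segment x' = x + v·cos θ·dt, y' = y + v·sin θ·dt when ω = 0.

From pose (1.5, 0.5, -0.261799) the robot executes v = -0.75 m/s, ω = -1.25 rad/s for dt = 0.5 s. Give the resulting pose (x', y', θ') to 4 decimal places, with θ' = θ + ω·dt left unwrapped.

θ' = -0.2618 + -1.25·0.5 = -0.8868
R = v/ω = -0.75/-1.25 = 0.6000
x' = 1.5 + 0.6000·(sin -0.8868 − sin -0.2618) = 1.1903
y' = 0.5 − 0.6000·(cos -0.8868 − cos -0.2618) = 0.7004

(1.1903, 0.7004, -0.8868)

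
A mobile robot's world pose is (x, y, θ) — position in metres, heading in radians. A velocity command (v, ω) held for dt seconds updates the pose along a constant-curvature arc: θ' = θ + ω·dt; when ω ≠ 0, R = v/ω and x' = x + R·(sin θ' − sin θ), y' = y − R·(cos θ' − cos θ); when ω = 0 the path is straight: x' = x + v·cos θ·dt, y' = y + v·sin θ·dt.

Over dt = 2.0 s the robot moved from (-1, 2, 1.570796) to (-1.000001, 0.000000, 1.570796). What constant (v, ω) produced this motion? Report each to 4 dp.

Δθ = 1.570796 − 1.570796 = 0.000000
ω = Δθ/dt = 0.000000/2.0 = 0.0000
ω = 0 → v = (Δx·cos θ + Δy·sin θ)/dt = -1.0000

v = -1.0000, ω = 0.0000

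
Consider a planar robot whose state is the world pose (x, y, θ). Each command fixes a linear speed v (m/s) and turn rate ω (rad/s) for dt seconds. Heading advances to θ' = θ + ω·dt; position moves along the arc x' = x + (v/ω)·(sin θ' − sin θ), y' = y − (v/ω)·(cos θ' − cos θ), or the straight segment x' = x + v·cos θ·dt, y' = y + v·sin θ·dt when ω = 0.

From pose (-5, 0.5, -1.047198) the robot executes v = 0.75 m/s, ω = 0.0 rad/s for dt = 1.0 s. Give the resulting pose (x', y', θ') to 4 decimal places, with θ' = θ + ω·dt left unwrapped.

θ' = -1.0472 + 0.0·1.0 = -1.0472
ω = 0 → straight: x' = -5 + 0.75·cos(-1.0472)·1.0 = -4.6250
y' = 0.5 + 0.75·sin(-1.0472)·1.0 = -0.1495

(-4.6250, -0.1495, -1.0472)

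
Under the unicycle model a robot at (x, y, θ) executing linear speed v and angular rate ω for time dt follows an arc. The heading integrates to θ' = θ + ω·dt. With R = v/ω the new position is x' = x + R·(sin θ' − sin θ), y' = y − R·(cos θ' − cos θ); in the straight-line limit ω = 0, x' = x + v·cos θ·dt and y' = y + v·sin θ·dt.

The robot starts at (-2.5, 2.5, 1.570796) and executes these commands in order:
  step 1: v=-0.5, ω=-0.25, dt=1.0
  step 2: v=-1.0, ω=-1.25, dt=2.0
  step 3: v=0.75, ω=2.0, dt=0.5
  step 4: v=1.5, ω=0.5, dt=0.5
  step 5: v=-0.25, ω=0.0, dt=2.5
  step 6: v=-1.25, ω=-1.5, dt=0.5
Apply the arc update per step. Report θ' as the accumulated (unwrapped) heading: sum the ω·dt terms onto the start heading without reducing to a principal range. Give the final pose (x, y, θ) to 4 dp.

(-4.2559, 1.7700, -0.6792)

step 1: θ'=1.3208 (R=2.0000) → pose (-2.5622, 2.0052, 1.3208)
step 2: θ'=-1.1792 (R=0.8000) → pose (-4.0767, 1.8978, -1.1792)
step 3: θ'=-0.1792 (R=0.3750) → pose (-3.7970, 1.6719, -0.1792)
step 4: θ'=0.0708 (R=3.0000) → pose (-3.0500, 1.6314, 0.0708)
step 5: θ'=0.0708 (straight) → pose (-3.6735, 1.5872, 0.0708)
step 6: θ'=-0.6792 (R=0.8333) → pose (-4.2559, 1.7700, -0.6792)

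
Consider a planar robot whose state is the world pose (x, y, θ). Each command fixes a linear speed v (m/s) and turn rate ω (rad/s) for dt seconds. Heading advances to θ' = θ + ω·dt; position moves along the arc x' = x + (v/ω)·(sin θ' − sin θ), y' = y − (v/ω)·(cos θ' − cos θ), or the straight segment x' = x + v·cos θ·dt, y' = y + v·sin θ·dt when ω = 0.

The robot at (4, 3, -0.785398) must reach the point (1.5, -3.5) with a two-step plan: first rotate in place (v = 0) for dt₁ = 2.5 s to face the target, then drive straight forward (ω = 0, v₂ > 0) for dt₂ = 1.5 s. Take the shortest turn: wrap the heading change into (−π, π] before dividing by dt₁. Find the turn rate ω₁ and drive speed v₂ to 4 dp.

heading to target = atan2(-3.5−3, 1.5−4) = -1.9380
Δθ = wrap(-1.9380 − -0.7854) = -1.1526; ω₁ = Δθ/dt₁ = -0.4610
distance = √((1.5−4)² + (-3.5−3)²) = 6.9642; v₂ = distance/dt₂ = 4.6428

ω₁ = -0.4610, v₂ = 4.6428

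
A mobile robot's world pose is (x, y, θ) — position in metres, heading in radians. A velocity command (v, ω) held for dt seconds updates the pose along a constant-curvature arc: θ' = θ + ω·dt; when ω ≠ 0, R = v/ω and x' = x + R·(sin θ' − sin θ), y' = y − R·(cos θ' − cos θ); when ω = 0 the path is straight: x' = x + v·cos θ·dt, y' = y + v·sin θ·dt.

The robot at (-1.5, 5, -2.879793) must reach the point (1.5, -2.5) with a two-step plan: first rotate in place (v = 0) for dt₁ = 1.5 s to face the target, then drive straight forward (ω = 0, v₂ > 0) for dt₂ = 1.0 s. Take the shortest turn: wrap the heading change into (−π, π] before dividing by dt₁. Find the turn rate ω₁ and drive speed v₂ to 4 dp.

heading to target = atan2(-2.5−5, 1.5−-1.5) = -1.1903
Δθ = wrap(-1.1903 − -2.8798) = 1.6895; ω₁ = Δθ/dt₁ = 1.1263
distance = √((1.5−-1.5)² + (-2.5−5)²) = 8.0777; v₂ = distance/dt₂ = 8.0777

ω₁ = 1.1263, v₂ = 8.0777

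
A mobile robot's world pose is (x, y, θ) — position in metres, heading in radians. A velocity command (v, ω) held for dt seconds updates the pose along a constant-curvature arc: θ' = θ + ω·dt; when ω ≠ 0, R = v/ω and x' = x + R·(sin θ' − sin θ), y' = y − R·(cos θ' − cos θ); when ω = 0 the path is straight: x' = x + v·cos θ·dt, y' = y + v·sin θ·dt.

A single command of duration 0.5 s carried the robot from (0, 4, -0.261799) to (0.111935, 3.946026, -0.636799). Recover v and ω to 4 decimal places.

v = 0.2500, ω = -0.7500

Δθ = -0.636799 − -0.261799 = -0.375000
ω = Δθ/dt = -0.375000/0.5 = -0.7500
R = Δx/(sin θ' − sin θ) = -0.3333
v = R·ω = -0.3333·-0.7500 = 0.2500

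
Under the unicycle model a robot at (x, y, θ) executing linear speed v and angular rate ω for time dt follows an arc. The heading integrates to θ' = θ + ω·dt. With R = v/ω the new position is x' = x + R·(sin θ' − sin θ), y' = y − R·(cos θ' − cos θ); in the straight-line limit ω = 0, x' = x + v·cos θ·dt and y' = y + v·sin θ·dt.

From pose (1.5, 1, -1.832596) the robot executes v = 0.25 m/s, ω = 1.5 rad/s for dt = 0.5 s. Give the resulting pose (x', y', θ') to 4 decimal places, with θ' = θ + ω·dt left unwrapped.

(1.5138, 0.8787, -1.0826)

θ' = -1.8326 + 1.5·0.5 = -1.0826
R = v/ω = 0.25/1.5 = 0.1667
x' = 1.5 + 0.1667·(sin -1.0826 − sin -1.8326) = 1.5138
y' = 1 − 0.1667·(cos -1.0826 − cos -1.8326) = 0.8787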